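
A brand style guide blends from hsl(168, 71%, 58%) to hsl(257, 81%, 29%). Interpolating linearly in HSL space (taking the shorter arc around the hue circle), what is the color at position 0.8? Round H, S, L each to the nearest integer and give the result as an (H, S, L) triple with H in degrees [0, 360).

Hue arc: Δh = 257 − 168 = 89° (|Δh| ≤ 180, already the shorter path).
H = 168 + 0.8 × (89) = 239.2 → 239°
S = 71 + 0.8 × (81 − 71) = 79 → 79%
L = 58 + 0.8 × (29 − 58) = 34.8 → 35%

(239, 79, 35)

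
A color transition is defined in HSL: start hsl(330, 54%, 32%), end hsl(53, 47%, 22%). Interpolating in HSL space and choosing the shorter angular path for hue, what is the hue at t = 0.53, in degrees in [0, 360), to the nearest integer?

14

Hue: 53 − 330 = -277°, but |-277| > 180 so the shorter arc goes the other way: Δh = -277 + 360 = 83°.
H = 330 + 0.53 × (83) = 373.99 → 374 → 374 mod 360 = 14°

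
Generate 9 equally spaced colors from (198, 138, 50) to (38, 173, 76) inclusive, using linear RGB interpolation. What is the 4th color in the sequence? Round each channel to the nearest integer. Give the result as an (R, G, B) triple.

With 9 swatches and endpoints inclusive, swatch 4 sits at t = (4 − 1)/(9 − 1) = 3/8 ≈ 0.375.
R = 198 + 0.375 × (38 − 198) = 138 → 138
G = 138 + 0.375 × (173 − 138) = 151.125 → 151
B = 50 + 0.375 × (76 − 50) = 59.75 → 60

(138, 151, 60)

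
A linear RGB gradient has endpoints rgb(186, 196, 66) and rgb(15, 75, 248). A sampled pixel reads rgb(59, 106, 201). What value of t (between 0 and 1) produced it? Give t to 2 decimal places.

0.74

Invert the lerp on the B channel (largest span, 182): t = (201 − 66) / (248 − 66) = 135/182 = 0.74176.
Check on R: (59 − 186)/(15 − 186) = 0.7427 ✓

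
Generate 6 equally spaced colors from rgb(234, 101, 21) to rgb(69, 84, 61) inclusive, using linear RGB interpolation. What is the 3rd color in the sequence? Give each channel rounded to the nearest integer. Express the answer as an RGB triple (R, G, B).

With 6 swatches and endpoints inclusive, swatch 3 sits at t = (3 − 1)/(6 − 1) = 2/5 ≈ 0.4.
R = 234 + 0.4 × (69 − 234) = 168 → 168
G = 101 + 0.4 × (84 − 101) = 94.2 → 94
B = 21 + 0.4 × (61 − 21) = 37 → 37

(168, 94, 37)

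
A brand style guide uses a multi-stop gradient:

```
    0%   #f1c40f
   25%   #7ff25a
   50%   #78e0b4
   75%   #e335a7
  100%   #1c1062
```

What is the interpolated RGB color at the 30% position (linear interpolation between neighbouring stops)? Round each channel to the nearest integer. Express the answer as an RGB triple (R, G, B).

30% lies between the 25% and 50% stops, so the local fraction is t = (30 − 25)/(50 − 25) = 5/25 ≈ 0.2.
#7ff25a → (127, 242, 90); #78e0b4 → (120, 224, 180).
R = 127 + 0.2 × (120 − 127) = 125.6 → 126
G = 242 + 0.2 × (224 − 242) = 238.4 → 238
B = 90 + 0.2 × (180 − 90) = 108 → 108

(126, 238, 108)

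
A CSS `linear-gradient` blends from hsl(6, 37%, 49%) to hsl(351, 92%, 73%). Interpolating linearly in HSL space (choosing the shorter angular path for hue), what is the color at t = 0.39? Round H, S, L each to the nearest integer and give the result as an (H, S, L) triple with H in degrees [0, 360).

(0, 58, 58)

Hue: 351 − 6 = 345°, but |345| > 180 so the shorter arc goes the other way: Δh = 345 − 360 = -15°.
H = 6 + 0.39 × (-15) = 0.15 → 0°
S = 37 + 0.39 × (92 − 37) = 58.45 → 58%
L = 49 + 0.39 × (73 − 49) = 58.36 → 58%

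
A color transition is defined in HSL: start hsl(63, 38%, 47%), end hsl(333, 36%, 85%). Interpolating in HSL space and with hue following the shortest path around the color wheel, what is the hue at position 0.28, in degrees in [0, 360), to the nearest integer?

38

Hue: 333 − 63 = 270°, but |270| > 180 so the shorter arc goes the other way: Δh = 270 − 360 = -90°.
H = 63 + 0.28 × (-90) = 37.8 → 38°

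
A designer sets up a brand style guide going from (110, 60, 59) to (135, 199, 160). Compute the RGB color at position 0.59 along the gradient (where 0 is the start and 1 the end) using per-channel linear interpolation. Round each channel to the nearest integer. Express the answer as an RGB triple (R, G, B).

R = 110 + 0.59 × (135 − 110) = 110 + 0.59 × 25 = 124.75 → 125
G = 60 + 0.59 × (199 − 60) = 60 + 0.59 × 139 = 142.01 → 142
B = 59 + 0.59 × (160 − 59) = 59 + 0.59 × 101 = 118.59 → 119
So the blended color is (125, 142, 119), about #7d8e77.

(125, 142, 119)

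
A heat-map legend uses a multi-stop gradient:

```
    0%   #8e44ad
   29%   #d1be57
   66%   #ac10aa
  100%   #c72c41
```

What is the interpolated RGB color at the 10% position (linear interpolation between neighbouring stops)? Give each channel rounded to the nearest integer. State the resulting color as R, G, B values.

10% lies between the 0% and 29% stops, so the local fraction is t = (10 − 0)/(29 − 0) = 10/29 ≈ 0.3448.
#8e44ad → (142, 68, 173); #d1be57 → (209, 190, 87).
R = 142 + 0.3448 × (209 − 142) = 165.102 → 165
G = 68 + 0.3448 × (190 − 68) = 110.066 → 110
B = 173 + 0.3448 × (87 − 173) = 143.347 → 143

(165, 110, 143)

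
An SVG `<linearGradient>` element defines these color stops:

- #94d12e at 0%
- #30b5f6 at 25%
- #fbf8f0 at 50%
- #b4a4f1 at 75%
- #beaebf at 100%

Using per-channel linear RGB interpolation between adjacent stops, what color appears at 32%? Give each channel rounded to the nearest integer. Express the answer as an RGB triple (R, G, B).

32% lies between the 25% and 50% stops, so the local fraction is t = (32 − 25)/(50 − 25) = 7/25 ≈ 0.28.
#30b5f6 → (48, 181, 246); #fbf8f0 → (251, 248, 240).
R = 48 + 0.28 × (251 − 48) = 104.84 → 105
G = 181 + 0.28 × (248 − 181) = 199.76 → 200
B = 246 + 0.28 × (240 − 246) = 244.32 → 244

(105, 200, 244)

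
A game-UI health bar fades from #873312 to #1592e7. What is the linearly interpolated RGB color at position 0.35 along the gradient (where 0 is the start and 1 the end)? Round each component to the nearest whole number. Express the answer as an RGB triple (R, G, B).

#873312 → (135, 51, 18); #1592e7 → (21, 146, 231).
R = 135 + 0.35 × (21 − 135) = 135 + 0.35 × -114 = 95.1 → 95
G = 51 + 0.35 × (146 − 51) = 51 + 0.35 × 95 = 84.25 → 84
B = 18 + 0.35 × (231 − 18) = 18 + 0.35 × 213 = 92.55 → 93

(95, 84, 93)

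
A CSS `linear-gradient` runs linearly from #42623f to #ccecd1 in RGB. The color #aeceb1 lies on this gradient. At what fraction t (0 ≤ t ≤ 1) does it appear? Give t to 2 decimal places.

0.78

Invert the lerp on the B channel (largest span, 146): t = (177 − 63) / (209 − 63) = 114/146 = 0.78082.
Check on R: (174 − 66)/(204 − 66) = 0.7826 ✓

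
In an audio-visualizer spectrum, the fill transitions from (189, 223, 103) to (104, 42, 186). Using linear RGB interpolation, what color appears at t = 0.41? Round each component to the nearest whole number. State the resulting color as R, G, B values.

(154, 149, 137)

R = 189 + 0.41 × (104 − 189) = 189 + 0.41 × -85 = 154.15 → 154
G = 223 + 0.41 × (42 − 223) = 223 + 0.41 × -181 = 148.79 → 149
B = 103 + 0.41 × (186 − 103) = 103 + 0.41 × 83 = 137.03 → 137
So the blended color is (154, 149, 137), about #9a9589.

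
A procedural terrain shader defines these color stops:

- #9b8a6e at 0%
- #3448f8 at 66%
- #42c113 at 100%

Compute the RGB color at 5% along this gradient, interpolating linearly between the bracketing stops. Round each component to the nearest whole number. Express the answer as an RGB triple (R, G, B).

5% lies between the 0% and 66% stops, so the local fraction is t = (5 − 0)/(66 − 0) = 5/66 ≈ 0.0758.
#9b8a6e → (155, 138, 110); #3448f8 → (52, 72, 248).
R = 155 + 0.0758 × (52 − 155) = 147.193 → 147
G = 138 + 0.0758 × (72 − 138) = 132.997 → 133
B = 110 + 0.0758 × (248 − 110) = 120.46 → 120

(147, 133, 120)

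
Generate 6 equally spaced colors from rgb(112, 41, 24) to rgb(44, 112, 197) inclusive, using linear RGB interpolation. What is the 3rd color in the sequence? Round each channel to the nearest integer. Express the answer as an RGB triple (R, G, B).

With 6 swatches and endpoints inclusive, swatch 3 sits at t = (3 − 1)/(6 − 1) = 2/5 ≈ 0.4.
R = 112 + 0.4 × (44 − 112) = 84.8 → 85
G = 41 + 0.4 × (112 − 41) = 69.4 → 69
B = 24 + 0.4 × (197 − 24) = 93.2 → 93

(85, 69, 93)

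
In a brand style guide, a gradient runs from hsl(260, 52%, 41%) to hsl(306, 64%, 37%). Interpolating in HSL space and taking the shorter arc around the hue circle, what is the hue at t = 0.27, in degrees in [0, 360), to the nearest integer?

Hue arc: Δh = 306 − 260 = 46° (|Δh| ≤ 180, already the shorter path).
H = 260 + 0.27 × (46) = 272.42 → 272°

272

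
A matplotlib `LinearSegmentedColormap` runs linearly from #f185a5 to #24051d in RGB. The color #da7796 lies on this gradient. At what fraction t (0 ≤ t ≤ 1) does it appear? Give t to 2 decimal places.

0.11

Invert the lerp on the R channel (largest span, 205): t = (218 − 241) / (36 − 241) = -23/-205 = 0.1122.
Check on G: (119 − 133)/(5 − 133) = 0.1094 ✓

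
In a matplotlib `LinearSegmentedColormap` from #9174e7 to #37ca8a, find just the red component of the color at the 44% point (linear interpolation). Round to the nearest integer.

R₁ = 145 (from #9174e7), R₂ = 55 (from #37ca8a).
R = 145 + 0.44 × (55 − 145) = 105.4 → 105

105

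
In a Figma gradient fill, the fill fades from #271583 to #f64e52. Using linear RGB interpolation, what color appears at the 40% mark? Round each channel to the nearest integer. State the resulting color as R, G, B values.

#271583 → (39, 21, 131); #f64e52 → (246, 78, 82).
40% corresponds to t = 0.4.
R = 39 + 0.4 × (246 − 39) = 39 + 0.4 × 207 = 121.8 → 122
G = 21 + 0.4 × (78 − 21) = 21 + 0.4 × 57 = 43.8 → 44
B = 131 + 0.4 × (82 − 131) = 131 + 0.4 × -49 = 111.4 → 111
So the blended color is (122, 44, 111), about #7a2c6f.

(122, 44, 111)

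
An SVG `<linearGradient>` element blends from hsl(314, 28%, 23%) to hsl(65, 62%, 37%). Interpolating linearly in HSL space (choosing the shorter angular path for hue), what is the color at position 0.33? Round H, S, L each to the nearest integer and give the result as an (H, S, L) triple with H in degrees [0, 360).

Hue: 65 − 314 = -249°, but |-249| > 180 so the shorter arc goes the other way: Δh = -249 + 360 = 111°.
H = 314 + 0.33 × (111) = 350.63 → 351°
S = 28 + 0.33 × (62 − 28) = 39.22 → 39%
L = 23 + 0.33 × (37 − 23) = 27.62 → 28%

(351, 39, 28)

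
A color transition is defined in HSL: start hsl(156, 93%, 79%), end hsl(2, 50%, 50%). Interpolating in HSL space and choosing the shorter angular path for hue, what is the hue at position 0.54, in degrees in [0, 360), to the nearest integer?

73

Hue arc: Δh = 2 − 156 = -154° (|Δh| ≤ 180, already the shorter path).
H = 156 + 0.54 × (-154) = 72.84 → 73°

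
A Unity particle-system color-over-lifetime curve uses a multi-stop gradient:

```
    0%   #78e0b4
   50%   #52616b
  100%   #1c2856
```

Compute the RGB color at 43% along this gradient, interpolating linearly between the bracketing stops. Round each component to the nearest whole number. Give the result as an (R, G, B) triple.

(87, 115, 117)

43% lies between the 0% and 50% stops, so the local fraction is t = (43 − 0)/(50 − 0) = 43/50 ≈ 0.86.
#78e0b4 → (120, 224, 180); #52616b → (82, 97, 107).
R = 120 + 0.86 × (82 − 120) = 87.32 → 87
G = 224 + 0.86 × (97 − 224) = 114.78 → 115
B = 180 + 0.86 × (107 − 180) = 117.22 → 117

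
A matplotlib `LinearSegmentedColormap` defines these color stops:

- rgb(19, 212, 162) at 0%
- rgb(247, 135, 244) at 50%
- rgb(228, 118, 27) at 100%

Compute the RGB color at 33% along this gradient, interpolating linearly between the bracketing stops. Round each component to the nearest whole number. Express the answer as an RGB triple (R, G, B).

33% lies between the 0% and 50% stops, so the local fraction is t = (33 − 0)/(50 − 0) = 33/50 ≈ 0.66.
R = 19 + 0.66 × (247 − 19) = 169.48 → 169
G = 212 + 0.66 × (135 − 212) = 161.18 → 161
B = 162 + 0.66 × (244 − 162) = 216.12 → 216

(169, 161, 216)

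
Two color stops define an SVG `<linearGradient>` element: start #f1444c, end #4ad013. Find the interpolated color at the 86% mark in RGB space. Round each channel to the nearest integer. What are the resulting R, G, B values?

(97, 188, 27)

#f1444c → (241, 68, 76); #4ad013 → (74, 208, 19).
86% corresponds to t = 0.86.
R = 241 + 0.86 × (74 − 241) = 241 + 0.86 × -167 = 97.38 → 97
G = 68 + 0.86 × (208 − 68) = 68 + 0.86 × 140 = 188.4 → 188
B = 76 + 0.86 × (19 − 76) = 76 + 0.86 × -57 = 26.98 → 27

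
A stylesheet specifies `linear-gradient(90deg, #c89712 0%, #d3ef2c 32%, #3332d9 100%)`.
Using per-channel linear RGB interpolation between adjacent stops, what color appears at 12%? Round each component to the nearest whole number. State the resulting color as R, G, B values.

(204, 184, 28)

12% lies between the 0% and 32% stops, so the local fraction is t = (12 − 0)/(32 − 0) = 12/32 ≈ 0.375.
#c89712 → (200, 151, 18); #d3ef2c → (211, 239, 44).
R = 200 + 0.375 × (211 − 200) = 204.125 → 204
G = 151 + 0.375 × (239 − 151) = 184 → 184
B = 18 + 0.375 × (44 − 18) = 27.75 → 28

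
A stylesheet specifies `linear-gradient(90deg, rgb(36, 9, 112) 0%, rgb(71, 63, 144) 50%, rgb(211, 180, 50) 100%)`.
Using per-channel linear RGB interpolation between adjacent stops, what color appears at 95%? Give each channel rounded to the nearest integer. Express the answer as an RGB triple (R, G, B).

95% lies between the 50% and 100% stops, so the local fraction is t = (95 − 50)/(100 − 50) = 45/50 ≈ 0.9.
R = 71 + 0.9 × (211 − 71) = 197 → 197
G = 63 + 0.9 × (180 − 63) = 168.3 → 168
B = 144 + 0.9 × (50 − 144) = 59.4 → 59

(197, 168, 59)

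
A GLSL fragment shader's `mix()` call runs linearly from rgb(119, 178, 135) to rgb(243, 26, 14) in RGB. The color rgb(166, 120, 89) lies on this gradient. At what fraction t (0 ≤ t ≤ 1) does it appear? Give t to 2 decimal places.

0.38

Invert the lerp on the G channel (largest span, 152): t = (120 − 178) / (26 − 178) = -58/-152 = 0.38158.
Check on R: (166 − 119)/(243 − 119) = 0.379 ✓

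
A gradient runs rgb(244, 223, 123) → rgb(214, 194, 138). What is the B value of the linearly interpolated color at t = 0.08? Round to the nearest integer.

B = 123 + 0.08 × (138 − 123) = 124.2 → 124

124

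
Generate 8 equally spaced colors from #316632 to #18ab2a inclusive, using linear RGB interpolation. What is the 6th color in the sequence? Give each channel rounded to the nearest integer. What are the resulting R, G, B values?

(31, 151, 44)

With 8 swatches and endpoints inclusive, swatch 6 sits at t = (6 − 1)/(8 − 1) = 5/7 ≈ 0.7143.
#316632 → (49, 102, 50); #18ab2a → (24, 171, 42).
R = 49 + 0.7143 × (24 − 49) = 31.142 → 31
G = 102 + 0.7143 × (171 − 102) = 151.287 → 151
B = 50 + 0.7143 × (42 − 50) = 44.286 → 44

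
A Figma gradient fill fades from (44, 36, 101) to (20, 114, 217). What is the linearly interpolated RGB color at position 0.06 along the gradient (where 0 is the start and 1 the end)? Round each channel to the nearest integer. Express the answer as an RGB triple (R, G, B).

R = 44 + 0.06 × (20 − 44) = 44 + 0.06 × -24 = 42.56 → 43
G = 36 + 0.06 × (114 − 36) = 36 + 0.06 × 78 = 40.68 → 41
B = 101 + 0.06 × (217 − 101) = 101 + 0.06 × 116 = 107.96 → 108

(43, 41, 108)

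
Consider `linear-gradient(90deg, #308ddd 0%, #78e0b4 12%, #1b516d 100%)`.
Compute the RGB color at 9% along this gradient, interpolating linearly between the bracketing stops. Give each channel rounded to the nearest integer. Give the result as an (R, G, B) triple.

(102, 203, 190)

9% lies between the 0% and 12% stops, so the local fraction is t = (9 − 0)/(12 − 0) = 9/12 ≈ 0.75.
#308ddd → (48, 141, 221); #78e0b4 → (120, 224, 180).
R = 48 + 0.75 × (120 − 48) = 102 → 102
G = 141 + 0.75 × (224 − 141) = 203.25 → 203
B = 221 + 0.75 × (180 − 221) = 190.25 → 190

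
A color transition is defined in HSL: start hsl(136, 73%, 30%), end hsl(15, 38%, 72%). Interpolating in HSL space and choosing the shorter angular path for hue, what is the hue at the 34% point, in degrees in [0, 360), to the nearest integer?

Hue arc: Δh = 15 − 136 = -121° (|Δh| ≤ 180, already the shorter path).
H = 136 + 0.34 × (-121) = 94.86 → 95°

95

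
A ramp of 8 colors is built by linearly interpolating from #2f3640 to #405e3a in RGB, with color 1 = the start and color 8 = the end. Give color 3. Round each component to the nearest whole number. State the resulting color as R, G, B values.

With 8 swatches and endpoints inclusive, swatch 3 sits at t = (3 − 1)/(8 − 1) = 2/7 ≈ 0.2857.
#2f3640 → (47, 54, 64); #405e3a → (64, 94, 58).
R = 47 + 0.2857 × (64 − 47) = 51.857 → 52
G = 54 + 0.2857 × (94 − 54) = 65.428 → 65
B = 64 + 0.2857 × (58 − 64) = 62.286 → 62

(52, 65, 62)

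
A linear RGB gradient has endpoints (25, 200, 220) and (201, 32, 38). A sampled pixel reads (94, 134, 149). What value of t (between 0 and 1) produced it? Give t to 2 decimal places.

0.39

Invert the lerp on the B channel (largest span, 182): t = (149 − 220) / (38 − 220) = -71/-182 = 0.39011.
Check on R: (94 − 25)/(201 − 25) = 0.392 ✓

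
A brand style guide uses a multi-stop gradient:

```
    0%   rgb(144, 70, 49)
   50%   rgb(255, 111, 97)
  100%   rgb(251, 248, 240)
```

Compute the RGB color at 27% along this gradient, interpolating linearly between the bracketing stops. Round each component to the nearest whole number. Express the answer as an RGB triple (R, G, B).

27% lies between the 0% and 50% stops, so the local fraction is t = (27 − 0)/(50 − 0) = 27/50 ≈ 0.54.
R = 144 + 0.54 × (255 − 144) = 203.94 → 204
G = 70 + 0.54 × (111 − 70) = 92.14 → 92
B = 49 + 0.54 × (97 − 49) = 74.92 → 75

(204, 92, 75)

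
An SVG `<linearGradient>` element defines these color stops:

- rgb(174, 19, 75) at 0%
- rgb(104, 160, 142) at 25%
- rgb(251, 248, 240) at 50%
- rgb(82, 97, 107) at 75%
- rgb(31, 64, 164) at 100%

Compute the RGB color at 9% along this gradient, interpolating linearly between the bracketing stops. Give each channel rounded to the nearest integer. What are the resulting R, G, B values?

9% lies between the 0% and 25% stops, so the local fraction is t = (9 − 0)/(25 − 0) = 9/25 ≈ 0.36.
R = 174 + 0.36 × (104 − 174) = 148.8 → 149
G = 19 + 0.36 × (160 − 19) = 69.76 → 70
B = 75 + 0.36 × (142 − 75) = 99.12 → 99

(149, 70, 99)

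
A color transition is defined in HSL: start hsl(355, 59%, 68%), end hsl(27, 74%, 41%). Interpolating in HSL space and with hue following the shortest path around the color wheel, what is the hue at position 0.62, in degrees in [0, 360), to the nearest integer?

Hue: 27 − 355 = -328°, but |-328| > 180 so the shorter arc goes the other way: Δh = -328 + 360 = 32°.
H = 355 + 0.62 × (32) = 374.84 → 375 → 375 mod 360 = 15°

15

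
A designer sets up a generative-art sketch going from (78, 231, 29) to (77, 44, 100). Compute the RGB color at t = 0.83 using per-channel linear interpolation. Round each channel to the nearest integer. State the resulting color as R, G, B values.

R = 78 + 0.83 × (77 − 78) = 78 + 0.83 × -1 = 77.17 → 77
G = 231 + 0.83 × (44 − 231) = 231 + 0.83 × -187 = 75.79 → 76
B = 29 + 0.83 × (100 − 29) = 29 + 0.83 × 71 = 87.93 → 88

(77, 76, 88)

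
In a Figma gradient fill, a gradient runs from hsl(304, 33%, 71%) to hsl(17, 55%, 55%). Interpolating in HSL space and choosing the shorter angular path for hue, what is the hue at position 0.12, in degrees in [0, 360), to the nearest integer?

313

Hue: 17 − 304 = -287°, but |-287| > 180 so the shorter arc goes the other way: Δh = -287 + 360 = 73°.
H = 304 + 0.12 × (73) = 312.76 → 313°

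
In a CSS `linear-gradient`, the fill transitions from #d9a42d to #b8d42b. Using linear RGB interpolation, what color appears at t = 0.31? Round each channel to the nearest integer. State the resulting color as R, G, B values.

(207, 179, 44)

#d9a42d → (217, 164, 45); #b8d42b → (184, 212, 43).
R = 217 + 0.31 × (184 − 217) = 217 + 0.31 × -33 = 206.77 → 207
G = 164 + 0.31 × (212 − 164) = 164 + 0.31 × 48 = 178.88 → 179
B = 45 + 0.31 × (43 − 45) = 45 + 0.31 × -2 = 44.38 → 44
So the blended color is (207, 179, 44), about #cfb32c.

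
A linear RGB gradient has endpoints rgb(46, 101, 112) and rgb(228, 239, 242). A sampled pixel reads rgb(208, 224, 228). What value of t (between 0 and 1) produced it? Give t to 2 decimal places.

0.89

Invert the lerp on the R channel (largest span, 182): t = (208 − 46) / (228 − 46) = 162/182 = 0.89011.
Check on G: (224 − 101)/(239 − 101) = 0.8913 ✓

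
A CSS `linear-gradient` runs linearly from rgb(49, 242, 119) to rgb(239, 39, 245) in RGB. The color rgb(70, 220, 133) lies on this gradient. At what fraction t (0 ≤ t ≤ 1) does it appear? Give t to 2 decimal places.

0.11

Invert the lerp on the G channel (largest span, 203): t = (220 − 242) / (39 − 242) = -22/-203 = 0.10837.
Check on R: (70 − 49)/(239 − 49) = 0.1105 ✓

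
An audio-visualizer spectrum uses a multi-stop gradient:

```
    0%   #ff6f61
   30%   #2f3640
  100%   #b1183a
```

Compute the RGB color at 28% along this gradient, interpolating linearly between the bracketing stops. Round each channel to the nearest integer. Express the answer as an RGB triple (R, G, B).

28% lies between the 0% and 30% stops, so the local fraction is t = (28 − 0)/(30 − 0) = 28/30 ≈ 0.9333.
#ff6f61 → (255, 111, 97); #2f3640 → (47, 54, 64).
R = 255 + 0.9333 × (47 − 255) = 60.874 → 61
G = 111 + 0.9333 × (54 − 111) = 57.802 → 58
B = 97 + 0.9333 × (64 − 97) = 66.201 → 66

(61, 58, 66)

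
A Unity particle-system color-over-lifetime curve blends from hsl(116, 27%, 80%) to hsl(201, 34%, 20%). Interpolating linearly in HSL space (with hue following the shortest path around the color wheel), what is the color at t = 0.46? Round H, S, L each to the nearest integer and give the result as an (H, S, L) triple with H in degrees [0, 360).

Hue arc: Δh = 201 − 116 = 85° (|Δh| ≤ 180, already the shorter path).
H = 116 + 0.46 × (85) = 155.1 → 155°
S = 27 + 0.46 × (34 − 27) = 30.22 → 30%
L = 80 + 0.46 × (20 − 80) = 52.4 → 52%

(155, 30, 52)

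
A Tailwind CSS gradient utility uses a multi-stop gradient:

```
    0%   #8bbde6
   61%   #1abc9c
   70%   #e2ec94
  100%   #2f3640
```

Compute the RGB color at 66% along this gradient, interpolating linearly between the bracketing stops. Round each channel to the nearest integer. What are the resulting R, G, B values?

(137, 215, 152)

66% lies between the 61% and 70% stops, so the local fraction is t = (66 − 61)/(70 − 61) = 5/9 ≈ 0.5556.
#1abc9c → (26, 188, 156); #e2ec94 → (226, 236, 148).
R = 26 + 0.5556 × (226 − 26) = 137.12 → 137
G = 188 + 0.5556 × (236 − 188) = 214.669 → 215
B = 156 + 0.5556 × (148 − 156) = 151.555 → 152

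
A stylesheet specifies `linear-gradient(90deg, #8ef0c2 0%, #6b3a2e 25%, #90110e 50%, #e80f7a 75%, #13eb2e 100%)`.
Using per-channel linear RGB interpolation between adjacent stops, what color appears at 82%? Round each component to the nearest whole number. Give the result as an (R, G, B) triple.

82% lies between the 75% and 100% stops, so the local fraction is t = (82 − 75)/(100 − 75) = 7/25 ≈ 0.28.
#e80f7a → (232, 15, 122); #13eb2e → (19, 235, 46).
R = 232 + 0.28 × (19 − 232) = 172.36 → 172
G = 15 + 0.28 × (235 − 15) = 76.6 → 77
B = 122 + 0.28 × (46 − 122) = 100.72 → 101

(172, 77, 101)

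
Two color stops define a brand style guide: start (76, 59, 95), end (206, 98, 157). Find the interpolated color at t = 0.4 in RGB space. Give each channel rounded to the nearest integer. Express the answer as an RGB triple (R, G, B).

R = 76 + 0.4 × (206 − 76) = 76 + 0.4 × 130 = 128 → 128
G = 59 + 0.4 × (98 − 59) = 59 + 0.4 × 39 = 74.6 → 75
B = 95 + 0.4 × (157 − 95) = 95 + 0.4 × 62 = 119.8 → 120

(128, 75, 120)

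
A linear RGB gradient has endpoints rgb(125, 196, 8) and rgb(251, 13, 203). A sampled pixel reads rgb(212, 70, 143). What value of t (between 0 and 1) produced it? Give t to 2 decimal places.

0.69

Invert the lerp on the B channel (largest span, 195): t = (143 − 8) / (203 − 8) = 135/195 = 0.69231.
Check on R: (212 − 125)/(251 − 125) = 0.6905 ✓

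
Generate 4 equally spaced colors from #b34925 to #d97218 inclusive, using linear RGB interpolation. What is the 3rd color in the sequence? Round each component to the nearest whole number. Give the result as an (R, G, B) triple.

(204, 100, 28)

With 4 swatches and endpoints inclusive, swatch 3 sits at t = (3 − 1)/(4 − 1) = 2/3 ≈ 0.6667.
#b34925 → (179, 73, 37); #d97218 → (217, 114, 24).
R = 179 + 0.6667 × (217 − 179) = 204.335 → 204
G = 73 + 0.6667 × (114 − 73) = 100.335 → 100
B = 37 + 0.6667 × (24 − 37) = 28.333 → 28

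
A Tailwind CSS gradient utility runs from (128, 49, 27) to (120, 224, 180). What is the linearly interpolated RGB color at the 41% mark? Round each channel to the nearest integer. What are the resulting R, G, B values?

41% corresponds to t = 0.41.
R = 128 + 0.41 × (120 − 128) = 128 + 0.41 × -8 = 124.72 → 125
G = 49 + 0.41 × (224 − 49) = 49 + 0.41 × 175 = 120.75 → 121
B = 27 + 0.41 × (180 − 27) = 27 + 0.41 × 153 = 89.73 → 90
So the blended color is (125, 121, 90), about #7d795a.

(125, 121, 90)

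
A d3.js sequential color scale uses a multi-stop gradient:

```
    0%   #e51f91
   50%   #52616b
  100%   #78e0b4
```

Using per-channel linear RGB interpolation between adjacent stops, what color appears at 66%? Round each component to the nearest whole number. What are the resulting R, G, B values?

66% lies between the 50% and 100% stops, so the local fraction is t = (66 − 50)/(100 − 50) = 16/50 ≈ 0.32.
#52616b → (82, 97, 107); #78e0b4 → (120, 224, 180).
R = 82 + 0.32 × (120 − 82) = 94.16 → 94
G = 97 + 0.32 × (224 − 97) = 137.64 → 138
B = 107 + 0.32 × (180 − 107) = 130.36 → 130

(94, 138, 130)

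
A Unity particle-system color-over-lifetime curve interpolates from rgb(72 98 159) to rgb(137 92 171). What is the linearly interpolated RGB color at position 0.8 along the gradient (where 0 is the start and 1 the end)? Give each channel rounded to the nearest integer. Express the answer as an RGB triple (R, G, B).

(124, 93, 169)

R = 72 + 0.8 × (137 − 72) = 72 + 0.8 × 65 = 124 → 124
G = 98 + 0.8 × (92 − 98) = 98 + 0.8 × -6 = 93.2 → 93
B = 159 + 0.8 × (171 − 159) = 159 + 0.8 × 12 = 168.6 → 169
So the blended color is (124, 93, 169), about #7c5da9.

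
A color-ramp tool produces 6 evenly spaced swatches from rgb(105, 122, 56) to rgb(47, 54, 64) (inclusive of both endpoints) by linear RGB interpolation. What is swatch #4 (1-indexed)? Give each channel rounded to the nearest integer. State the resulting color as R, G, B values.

With 6 swatches and endpoints inclusive, swatch 4 sits at t = (4 − 1)/(6 − 1) = 3/5 ≈ 0.6.
R = 105 + 0.6 × (47 − 105) = 70.2 → 70
G = 122 + 0.6 × (54 − 122) = 81.2 → 81
B = 56 + 0.6 × (64 − 56) = 60.8 → 61

(70, 81, 61)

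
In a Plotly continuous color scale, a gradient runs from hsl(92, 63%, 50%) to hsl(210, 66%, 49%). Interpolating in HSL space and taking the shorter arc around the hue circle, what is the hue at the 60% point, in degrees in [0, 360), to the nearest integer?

163

Hue arc: Δh = 210 − 92 = 118° (|Δh| ≤ 180, already the shorter path).
H = 92 + 0.6 × (118) = 162.8 → 163°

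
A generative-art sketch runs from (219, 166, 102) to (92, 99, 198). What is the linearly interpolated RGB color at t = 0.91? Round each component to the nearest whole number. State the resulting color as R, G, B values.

(103, 105, 189)

R = 219 + 0.91 × (92 − 219) = 219 + 0.91 × -127 = 103.43 → 103
G = 166 + 0.91 × (99 − 166) = 166 + 0.91 × -67 = 105.03 → 105
B = 102 + 0.91 × (198 − 102) = 102 + 0.91 × 96 = 189.36 → 189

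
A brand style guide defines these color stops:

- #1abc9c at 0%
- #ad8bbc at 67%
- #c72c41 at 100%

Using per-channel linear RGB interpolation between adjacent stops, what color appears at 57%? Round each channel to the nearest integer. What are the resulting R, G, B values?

57% lies between the 0% and 67% stops, so the local fraction is t = (57 − 0)/(67 − 0) = 57/67 ≈ 0.8507.
#1abc9c → (26, 188, 156); #ad8bbc → (173, 139, 188).
R = 26 + 0.8507 × (173 − 26) = 151.053 → 151
G = 188 + 0.8507 × (139 − 188) = 146.316 → 146
B = 156 + 0.8507 × (188 − 156) = 183.222 → 183

(151, 146, 183)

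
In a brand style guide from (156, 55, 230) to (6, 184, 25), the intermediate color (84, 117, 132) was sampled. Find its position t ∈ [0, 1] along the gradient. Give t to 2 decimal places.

Invert the lerp on the B channel (largest span, 205): t = (132 − 230) / (25 − 230) = -98/-205 = 0.47805.
Check on R: (84 − 156)/(6 − 156) = 0.48 ✓

0.48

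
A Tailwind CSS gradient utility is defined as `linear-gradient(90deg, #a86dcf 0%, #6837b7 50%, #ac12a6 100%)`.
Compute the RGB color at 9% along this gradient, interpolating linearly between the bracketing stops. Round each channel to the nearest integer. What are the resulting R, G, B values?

(156, 99, 203)

9% lies between the 0% and 50% stops, so the local fraction is t = (9 − 0)/(50 − 0) = 9/50 ≈ 0.18.
#a86dcf → (168, 109, 207); #6837b7 → (104, 55, 183).
R = 168 + 0.18 × (104 − 168) = 156.48 → 156
G = 109 + 0.18 × (55 − 109) = 99.28 → 99
B = 207 + 0.18 × (183 − 207) = 202.68 → 203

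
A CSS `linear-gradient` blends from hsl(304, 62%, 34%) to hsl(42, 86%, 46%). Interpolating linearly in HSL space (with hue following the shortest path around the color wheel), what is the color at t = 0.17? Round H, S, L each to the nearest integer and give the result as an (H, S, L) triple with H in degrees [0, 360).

(321, 66, 36)

Hue: 42 − 304 = -262°, but |-262| > 180 so the shorter arc goes the other way: Δh = -262 + 360 = 98°.
H = 304 + 0.17 × (98) = 320.66 → 321°
S = 62 + 0.17 × (86 − 62) = 66.08 → 66%
L = 34 + 0.17 × (46 − 34) = 36.04 → 36%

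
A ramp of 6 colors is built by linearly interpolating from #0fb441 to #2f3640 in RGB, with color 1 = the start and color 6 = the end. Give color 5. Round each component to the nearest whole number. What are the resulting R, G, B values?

(41, 79, 64)

With 6 swatches and endpoints inclusive, swatch 5 sits at t = (5 − 1)/(6 − 1) = 4/5 ≈ 0.8.
#0fb441 → (15, 180, 65); #2f3640 → (47, 54, 64).
R = 15 + 0.8 × (47 − 15) = 40.6 → 41
G = 180 + 0.8 × (54 − 180) = 79.2 → 79
B = 65 + 0.8 × (64 − 65) = 64.2 → 64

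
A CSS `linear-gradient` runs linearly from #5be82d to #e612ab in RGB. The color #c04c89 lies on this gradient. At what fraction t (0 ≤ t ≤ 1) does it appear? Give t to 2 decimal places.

0.73

Invert the lerp on the G channel (largest span, 214): t = (76 − 232) / (18 − 232) = -156/-214 = 0.72897.
Check on R: (192 − 91)/(230 − 91) = 0.7266 ✓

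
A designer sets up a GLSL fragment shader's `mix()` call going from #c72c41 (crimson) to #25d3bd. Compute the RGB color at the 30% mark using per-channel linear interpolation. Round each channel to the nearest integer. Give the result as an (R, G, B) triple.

#c72c41 → (199, 44, 65); #25d3bd → (37, 211, 189).
30% corresponds to t = 0.3.
R = 199 + 0.3 × (37 − 199) = 199 + 0.3 × -162 = 150.4 → 150
G = 44 + 0.3 × (211 − 44) = 44 + 0.3 × 167 = 94.1 → 94
B = 65 + 0.3 × (189 − 65) = 65 + 0.3 × 124 = 102.2 → 102
So the blended color is (150, 94, 102), about #965e66.

(150, 94, 102)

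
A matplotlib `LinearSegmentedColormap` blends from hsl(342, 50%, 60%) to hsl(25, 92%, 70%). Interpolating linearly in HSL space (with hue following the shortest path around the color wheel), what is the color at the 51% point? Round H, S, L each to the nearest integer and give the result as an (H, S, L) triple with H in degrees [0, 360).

(4, 71, 65)

Hue: 25 − 342 = -317°, but |-317| > 180 so the shorter arc goes the other way: Δh = -317 + 360 = 43°.
H = 342 + 0.51 × (43) = 363.93 → 364 → 364 mod 360 = 4°
S = 50 + 0.51 × (92 − 50) = 71.42 → 71%
L = 60 + 0.51 × (70 − 60) = 65.1 → 65%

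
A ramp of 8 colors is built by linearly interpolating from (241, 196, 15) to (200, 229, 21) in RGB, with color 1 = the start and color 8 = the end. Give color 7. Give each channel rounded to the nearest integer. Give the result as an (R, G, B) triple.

With 8 swatches and endpoints inclusive, swatch 7 sits at t = (7 − 1)/(8 − 1) = 6/7 ≈ 0.8571.
R = 241 + 0.8571 × (200 − 241) = 205.859 → 206
G = 196 + 0.8571 × (229 − 196) = 224.284 → 224
B = 15 + 0.8571 × (21 − 15) = 20.143 → 20

(206, 224, 20)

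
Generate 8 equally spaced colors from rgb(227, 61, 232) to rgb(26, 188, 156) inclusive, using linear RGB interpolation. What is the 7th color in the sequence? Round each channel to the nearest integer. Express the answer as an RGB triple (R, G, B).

With 8 swatches and endpoints inclusive, swatch 7 sits at t = (7 − 1)/(8 − 1) = 6/7 ≈ 0.8571.
R = 227 + 0.8571 × (26 − 227) = 54.723 → 55
G = 61 + 0.8571 × (188 − 61) = 169.852 → 170
B = 232 + 0.8571 × (156 − 232) = 166.86 → 167

(55, 170, 167)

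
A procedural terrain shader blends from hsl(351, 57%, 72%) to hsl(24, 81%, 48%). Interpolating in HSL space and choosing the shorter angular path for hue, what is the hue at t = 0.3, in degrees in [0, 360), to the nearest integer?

Hue: 24 − 351 = -327°, but |-327| > 180 so the shorter arc goes the other way: Δh = -327 + 360 = 33°.
H = 351 + 0.3 × (33) = 360.9 → 361 → 361 mod 360 = 1°

1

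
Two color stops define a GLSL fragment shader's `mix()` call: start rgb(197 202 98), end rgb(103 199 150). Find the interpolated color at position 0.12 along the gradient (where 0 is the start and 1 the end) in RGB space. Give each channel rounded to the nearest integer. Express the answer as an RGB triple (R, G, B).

(186, 202, 104)

R = 197 + 0.12 × (103 − 197) = 197 + 0.12 × -94 = 185.72 → 186
G = 202 + 0.12 × (199 − 202) = 202 + 0.12 × -3 = 201.64 → 202
B = 98 + 0.12 × (150 − 98) = 98 + 0.12 × 52 = 104.24 → 104
So the blended color is (186, 202, 104), about #baca68.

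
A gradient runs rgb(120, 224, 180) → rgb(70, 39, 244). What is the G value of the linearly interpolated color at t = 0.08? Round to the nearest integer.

G = 224 + 0.08 × (39 − 224) = 209.2 → 209

209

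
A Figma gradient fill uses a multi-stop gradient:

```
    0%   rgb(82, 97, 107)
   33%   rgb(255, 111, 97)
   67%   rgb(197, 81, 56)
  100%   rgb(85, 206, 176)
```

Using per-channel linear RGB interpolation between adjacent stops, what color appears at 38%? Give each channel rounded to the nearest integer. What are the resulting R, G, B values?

38% lies between the 33% and 67% stops, so the local fraction is t = (38 − 33)/(67 − 33) = 5/34 ≈ 0.1471.
R = 255 + 0.1471 × (197 − 255) = 246.468 → 246
G = 111 + 0.1471 × (81 − 111) = 106.587 → 107
B = 97 + 0.1471 × (56 − 97) = 90.969 → 91

(246, 107, 91)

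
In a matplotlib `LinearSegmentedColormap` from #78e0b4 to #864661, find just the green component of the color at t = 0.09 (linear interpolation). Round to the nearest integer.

G₁ = 224 (from #78e0b4), G₂ = 70 (from #864661).
G = 224 + 0.09 × (70 − 224) = 210.14 → 210

210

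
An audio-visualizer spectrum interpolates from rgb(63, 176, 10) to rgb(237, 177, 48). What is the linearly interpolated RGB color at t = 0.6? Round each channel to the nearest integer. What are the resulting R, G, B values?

R = 63 + 0.6 × (237 − 63) = 63 + 0.6 × 174 = 167.4 → 167
G = 176 + 0.6 × (177 − 176) = 176 + 0.6 × 1 = 176.6 → 177
B = 10 + 0.6 × (48 − 10) = 10 + 0.6 × 38 = 32.8 → 33

(167, 177, 33)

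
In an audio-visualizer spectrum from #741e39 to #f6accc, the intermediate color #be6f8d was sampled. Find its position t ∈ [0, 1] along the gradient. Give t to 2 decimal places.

Invert the lerp on the B channel (largest span, 147): t = (141 − 57) / (204 − 57) = 84/147 = 0.57143.
Check on R: (190 − 116)/(246 − 116) = 0.5692 ✓

0.57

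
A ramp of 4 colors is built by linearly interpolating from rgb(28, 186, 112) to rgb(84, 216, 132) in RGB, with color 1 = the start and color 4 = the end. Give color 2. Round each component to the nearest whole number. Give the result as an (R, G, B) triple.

(47, 196, 119)

With 4 swatches and endpoints inclusive, swatch 2 sits at t = (2 − 1)/(4 − 1) = 1/3 ≈ 0.3333.
R = 28 + 0.3333 × (84 − 28) = 46.665 → 47
G = 186 + 0.3333 × (216 − 186) = 195.999 → 196
B = 112 + 0.3333 × (132 − 112) = 118.666 → 119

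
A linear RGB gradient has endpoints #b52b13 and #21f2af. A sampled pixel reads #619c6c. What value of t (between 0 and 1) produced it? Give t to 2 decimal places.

Invert the lerp on the G channel (largest span, 199): t = (156 − 43) / (242 − 43) = 113/199 = 0.56784.
Check on R: (97 − 181)/(33 − 181) = 0.5676 ✓

0.57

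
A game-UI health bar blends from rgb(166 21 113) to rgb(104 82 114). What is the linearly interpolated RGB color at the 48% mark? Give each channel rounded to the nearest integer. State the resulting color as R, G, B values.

48% corresponds to t = 0.48.
R = 166 + 0.48 × (104 − 166) = 166 + 0.48 × -62 = 136.24 → 136
G = 21 + 0.48 × (82 − 21) = 21 + 0.48 × 61 = 50.28 → 50
B = 113 + 0.48 × (114 − 113) = 113 + 0.48 × 1 = 113.48 → 113
So the blended color is (136, 50, 113), about #883271.

(136, 50, 113)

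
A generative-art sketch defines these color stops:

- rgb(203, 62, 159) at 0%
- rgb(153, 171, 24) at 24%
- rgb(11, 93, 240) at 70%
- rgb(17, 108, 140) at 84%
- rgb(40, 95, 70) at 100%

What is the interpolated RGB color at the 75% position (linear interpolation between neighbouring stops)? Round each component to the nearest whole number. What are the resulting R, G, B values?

(13, 98, 204)

75% lies between the 70% and 84% stops, so the local fraction is t = (75 − 70)/(84 − 70) = 5/14 ≈ 0.3571.
R = 11 + 0.3571 × (17 − 11) = 13.143 → 13
G = 93 + 0.3571 × (108 − 93) = 98.356 → 98
B = 240 + 0.3571 × (140 − 240) = 204.29 → 204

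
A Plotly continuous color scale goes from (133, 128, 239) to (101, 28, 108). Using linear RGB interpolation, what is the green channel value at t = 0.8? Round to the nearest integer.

G = 128 + 0.8 × (28 − 128) = 48 → 48

48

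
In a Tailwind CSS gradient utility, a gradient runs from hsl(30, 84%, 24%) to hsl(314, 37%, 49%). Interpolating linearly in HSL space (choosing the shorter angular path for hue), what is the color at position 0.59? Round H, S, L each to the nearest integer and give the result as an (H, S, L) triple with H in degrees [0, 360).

(345, 56, 39)

Hue: 314 − 30 = 284°, but |284| > 180 so the shorter arc goes the other way: Δh = 284 − 360 = -76°.
H = 30 + 0.59 × (-76) = -14.84 → -15 → -15 mod 360 = 345°
S = 84 + 0.59 × (37 − 84) = 56.27 → 56%
L = 24 + 0.59 × (49 − 24) = 38.75 → 39%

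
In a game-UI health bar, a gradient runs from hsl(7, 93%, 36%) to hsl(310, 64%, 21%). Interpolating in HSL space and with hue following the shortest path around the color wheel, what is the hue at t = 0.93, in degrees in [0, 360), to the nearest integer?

314

Hue: 310 − 7 = 303°, but |303| > 180 so the shorter arc goes the other way: Δh = 303 − 360 = -57°.
H = 7 + 0.93 × (-57) = -46.01 → -46 → -46 mod 360 = 314°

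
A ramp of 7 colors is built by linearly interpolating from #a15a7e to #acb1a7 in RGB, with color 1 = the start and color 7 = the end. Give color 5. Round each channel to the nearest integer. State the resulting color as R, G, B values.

(168, 148, 153)

With 7 swatches and endpoints inclusive, swatch 5 sits at t = (5 − 1)/(7 − 1) = 4/6 ≈ 0.6667.
#a15a7e → (161, 90, 126); #acb1a7 → (172, 177, 167).
R = 161 + 0.6667 × (172 − 161) = 168.334 → 168
G = 90 + 0.6667 × (177 − 90) = 148.003 → 148
B = 126 + 0.6667 × (167 − 126) = 153.335 → 153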